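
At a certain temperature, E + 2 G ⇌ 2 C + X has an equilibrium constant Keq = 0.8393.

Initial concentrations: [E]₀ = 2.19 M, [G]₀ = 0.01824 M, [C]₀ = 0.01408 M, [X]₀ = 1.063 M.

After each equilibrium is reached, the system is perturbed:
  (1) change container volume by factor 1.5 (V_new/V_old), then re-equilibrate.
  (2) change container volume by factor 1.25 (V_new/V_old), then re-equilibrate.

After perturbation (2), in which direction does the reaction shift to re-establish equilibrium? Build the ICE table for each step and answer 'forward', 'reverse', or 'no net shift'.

Direction: no net shift

Q₀ = 0.2892 vs Keq = 0.8393 ⇒ Q<K, forward
Step 1:
                   E          G          C          X
  I             2.19    0.01824    0.01408      1.063
  C        -0.002133  -0.004267   0.004267   0.002133
  E            2.188    0.01397    0.01835      1.065
  solve Keq expr → x = 0.002133; check Q = 0.8393
Then change container volume by factor 1.5 (V_new/V_old).
Step 2:
                   E          G          C          X
  I            1.459   0.009315    0.01223     0.7101
  C                0          0          0          0
  E            1.459   0.009315    0.01223     0.7101
  solve Keq expr → x = 0; check Q = 0.8393
Then change container volume by factor 1.25 (V_new/V_old).
Step 3:
                   E          G          C          X
  I            1.167   0.007452   0.009785     0.5681
  C                0          0          0          0
  E            1.167   0.007452   0.009785     0.5681
  solve Keq expr → x = 0; check Q = 0.8393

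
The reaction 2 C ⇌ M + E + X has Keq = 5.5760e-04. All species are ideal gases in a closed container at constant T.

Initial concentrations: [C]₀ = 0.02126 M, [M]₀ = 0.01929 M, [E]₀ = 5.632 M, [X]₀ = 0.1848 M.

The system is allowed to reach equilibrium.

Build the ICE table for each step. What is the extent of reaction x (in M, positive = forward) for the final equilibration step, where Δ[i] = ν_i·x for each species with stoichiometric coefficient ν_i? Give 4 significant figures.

x = -0.01929 M

Q₀ = 44.42 vs Keq = 5.5760e-04 ⇒ Q>K, reverse
Step 1:
                    C           M           E           X
  I           0.02126     0.01929       5.632      0.1848
  C           0.03858    -0.01929    -0.01929    -0.01929
  E           0.05984  2.1490e-06       5.613      0.1655
  solve Keq expr → x = -0.01929; check Q = 5.5760e-04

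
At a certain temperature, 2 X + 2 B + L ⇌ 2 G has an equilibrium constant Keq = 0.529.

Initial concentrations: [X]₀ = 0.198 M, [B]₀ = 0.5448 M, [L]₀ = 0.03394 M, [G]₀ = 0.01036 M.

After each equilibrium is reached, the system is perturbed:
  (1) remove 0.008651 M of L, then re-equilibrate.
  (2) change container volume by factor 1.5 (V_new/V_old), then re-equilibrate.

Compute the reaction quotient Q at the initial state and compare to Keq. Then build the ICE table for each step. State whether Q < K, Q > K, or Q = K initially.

Q₀ = 0.2718; Q < K (proceeds forward)

Q₀ = 0.2718 vs Keq = 0.529 ⇒ Q<K, forward
Step 1:
                   X          B          L          G
  I            0.198     0.5448    0.03394    0.01036
  C        -0.003399  -0.003399    -0.0017   0.003399
  E           0.1946     0.5414    0.03224    0.01376
  solve Keq expr → x = 0.0017; check Q = 0.529
Then remove 0.008651 M of L.
Step 2:
                   X          B          L          G
  I           0.1946     0.5414    0.02359    0.01376
  C         0.001648   0.001648 8.2397e-04  -0.001648
  E           0.1962      0.543    0.02441    0.01211
  solve Keq expr → x = -8.2397e-04; check Q = 0.529
Then change container volume by factor 1.5 (V_new/V_old).
Step 3:
                   X          B          L          G
  I           0.1308      0.362    0.01628   0.008074
  C         0.003302   0.003302   0.001651  -0.003302
  E           0.1341     0.3653    0.01793   0.004772
  solve Keq expr → x = -0.001651; check Q = 0.529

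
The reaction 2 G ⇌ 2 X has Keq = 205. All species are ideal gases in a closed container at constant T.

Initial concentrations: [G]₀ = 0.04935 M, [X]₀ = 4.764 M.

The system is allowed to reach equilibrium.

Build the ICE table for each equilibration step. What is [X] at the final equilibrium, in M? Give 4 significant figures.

[X]_eq = 4.499 M

Q₀ = 9319 vs Keq = 205 ⇒ Q>K, reverse
Step 1:
                   G          X
  Initial    0.04935      4.764
  Change      0.2649    -0.2649
  Equil       0.3142      4.499
  solve Keq expr → x = -0.1324; check Q = 205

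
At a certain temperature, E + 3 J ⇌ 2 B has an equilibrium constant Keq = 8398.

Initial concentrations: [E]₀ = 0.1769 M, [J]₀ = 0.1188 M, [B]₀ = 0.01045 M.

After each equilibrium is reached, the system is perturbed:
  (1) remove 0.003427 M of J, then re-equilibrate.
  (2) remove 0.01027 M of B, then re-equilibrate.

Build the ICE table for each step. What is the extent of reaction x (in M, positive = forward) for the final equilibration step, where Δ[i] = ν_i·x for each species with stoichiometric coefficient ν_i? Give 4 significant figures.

x = 4.6410e-04 M

Q₀ = 0.3682 vs Keq = 8398 ⇒ Q<K, forward
Step 1:
                    E           J           B
  Initial      0.1769      0.1188     0.01045
  Change     -0.03387     -0.1016     0.06773
  Equil         0.143      0.0172     0.07818
  solve Keq expr → x = 0.03387; check Q = 8398
Then remove 0.003427 M of J.
Step 2:
                    E           J           B
  Initial       0.143     0.01377     0.07818
  Change     0.001028    0.003084   -0.002056
  Equil        0.1441     0.01686     0.07613
  solve Keq expr → x = -0.001028; check Q = 8398
Then remove 0.01027 M of B.
Step 3:
                    E           J           B
  Initial      0.1441     0.01686     0.06586
  Change  -4.6410e-04   -0.001392  9.2820e-04
  Equil        0.1436     0.01546     0.06679
  solve Keq expr → x = 4.6410e-04; check Q = 8398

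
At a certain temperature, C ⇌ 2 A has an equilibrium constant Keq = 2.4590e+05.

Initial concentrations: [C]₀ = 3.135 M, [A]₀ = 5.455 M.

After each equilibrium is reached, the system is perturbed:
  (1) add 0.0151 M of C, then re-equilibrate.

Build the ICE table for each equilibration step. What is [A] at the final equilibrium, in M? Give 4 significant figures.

[A]_eq = 11.75 M

Q₀ = 9.492 vs Keq = 2.4590e+05 ⇒ Q<K, forward
Step 1:
                  C         A
  Initial     3.135     5.455
  Change     -3.134     6.269
  Equil   5.5896e-04     11.72
  solve Keq expr → x = 3.134; check Q = 2.4590e+05
Then add 0.0151 M of C.
Step 2:
                  C         A
  Initial   0.01566     11.72
  Change    -0.0151   0.03019
  Equil   5.6185e-04     11.75
  solve Keq expr → x = 0.0151; check Q = 2.4590e+05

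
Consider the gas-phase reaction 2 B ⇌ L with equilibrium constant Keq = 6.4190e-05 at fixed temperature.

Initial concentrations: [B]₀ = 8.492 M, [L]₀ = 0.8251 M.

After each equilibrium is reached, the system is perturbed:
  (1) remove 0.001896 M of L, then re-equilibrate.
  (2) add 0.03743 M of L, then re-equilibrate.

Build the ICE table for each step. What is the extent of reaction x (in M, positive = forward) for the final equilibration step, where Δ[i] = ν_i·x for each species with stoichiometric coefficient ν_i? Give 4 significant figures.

Q₀ = 0.01144 vs Keq = 6.4190e-05 ⇒ Q>K, reverse
Step 1:
                   B          L
  I            8.492     0.8251
  C            1.637    -0.8185
  E            10.13   0.006586
  solve Keq expr → x = -0.8185; check Q = 6.4190e-05
Then remove 0.001896 M of L.
Step 2:
                   B          L
  I            10.13    0.00469
  C        -0.003782   0.001891
  E            10.13   0.006581
  solve Keq expr → x = 0.001891; check Q = 6.4190e-05
Then add 0.03743 M of L.
Step 3:
                   B          L
  I            10.13    0.04401
  C          0.07467   -0.03733
  E             10.2   0.006678
  solve Keq expr → x = -0.03733; check Q = 6.4190e-05

x = -0.03733 M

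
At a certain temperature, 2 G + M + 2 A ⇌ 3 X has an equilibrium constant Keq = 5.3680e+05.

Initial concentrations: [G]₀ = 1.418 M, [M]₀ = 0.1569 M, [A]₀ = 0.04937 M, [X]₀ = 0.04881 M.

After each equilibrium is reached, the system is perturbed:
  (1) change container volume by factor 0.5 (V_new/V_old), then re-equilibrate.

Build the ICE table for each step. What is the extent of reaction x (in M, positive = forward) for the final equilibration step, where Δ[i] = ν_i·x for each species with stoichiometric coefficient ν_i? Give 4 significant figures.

Q₀ = 0.1512 vs Keq = 5.3680e+05 ⇒ Q<K, forward
Step 1:
                    G           M           A           X
  I             1.418      0.1569     0.04937     0.04881
  C          -0.04925    -0.02463    -0.04925     0.07388
  E             1.369      0.1323  1.1783e-04      0.1227
  solve Keq expr → x = 0.02463; check Q = 5.3680e+05
Then change container volume by factor 0.5 (V_new/V_old).
Step 2:
                    G           M           A           X
  I             2.737      0.2645  2.3565e-04      0.2454
  C       -1.1768e-04 -5.8840e-05 -1.1768e-04  1.7652e-04
  E             2.737      0.2645  1.1797e-04      0.2456
  solve Keq expr → x = 5.8840e-05; check Q = 5.3680e+05

x = 5.8840e-05 M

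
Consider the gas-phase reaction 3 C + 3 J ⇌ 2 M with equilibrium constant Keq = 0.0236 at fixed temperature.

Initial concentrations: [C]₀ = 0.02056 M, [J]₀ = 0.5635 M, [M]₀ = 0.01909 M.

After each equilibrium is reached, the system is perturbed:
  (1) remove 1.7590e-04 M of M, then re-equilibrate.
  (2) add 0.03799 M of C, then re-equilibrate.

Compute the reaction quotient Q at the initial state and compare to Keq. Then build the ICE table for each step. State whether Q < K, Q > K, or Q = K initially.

Q₀ = 234.3; Q > K (proceeds reverse)

Q₀ = 234.3 vs Keq = 0.0236 ⇒ Q>K, reverse
Step 1:
                    C           J           M
  init        0.02056      0.5635     0.01909
  Δ           0.02753     0.02753    -0.01835
  eq          0.04809       0.591  7.3615e-04
  solve Keq expr → x = -0.009177; check Q = 0.0236
Then remove 1.7590e-04 M of M.
Step 2:
                    C           J           M
  init        0.04809       0.591  5.6025e-04
  Δ       -2.5439e-04 -2.5439e-04  1.6960e-04
  eq          0.04784      0.5908  7.2984e-04
  solve Keq expr → x = 8.4798e-05; check Q = 0.0236
Then add 0.03799 M of C.
Step 3:
                    C           J           M
  init        0.08583      0.5908  7.2984e-04
  Δ          -0.00146    -0.00146  9.7324e-04
  eq          0.08437      0.5893    0.001703
  solve Keq expr → x = 4.8662e-04; check Q = 0.0236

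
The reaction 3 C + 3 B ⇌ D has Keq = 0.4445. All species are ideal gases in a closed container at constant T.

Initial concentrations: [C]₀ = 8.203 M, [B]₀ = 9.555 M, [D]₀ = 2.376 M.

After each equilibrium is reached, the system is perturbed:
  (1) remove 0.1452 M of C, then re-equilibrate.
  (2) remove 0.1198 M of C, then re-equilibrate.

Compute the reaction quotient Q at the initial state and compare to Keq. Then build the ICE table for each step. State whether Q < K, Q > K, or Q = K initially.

Q₀ = 4.9344e-06 vs Keq = 0.4445 ⇒ Q<K, forward
Step 1:
                    C           B           D
  init          8.203       9.555       2.376
  Δ            -7.246      -7.246       2.415
  eq           0.9568       2.309       4.791
  solve Keq expr → x = 2.415; check Q = 0.4445
Then remove 0.1452 M of C.
Step 2:
                    C           B           D
  init         0.8116       2.309       4.791
  Δ            0.1024      0.1024    -0.03413
  eq            0.914       2.411       4.757
  solve Keq expr → x = -0.03413; check Q = 0.4445
Then remove 0.1198 M of C.
Step 3:
                    C           B           D
  init         0.7942       2.411       4.757
  Δ            0.0864      0.0864     -0.0288
  eq           0.8806       2.498       4.728
  solve Keq expr → x = -0.0288; check Q = 0.4445

Q₀ = 4.9344e-06; Q < K (proceeds forward)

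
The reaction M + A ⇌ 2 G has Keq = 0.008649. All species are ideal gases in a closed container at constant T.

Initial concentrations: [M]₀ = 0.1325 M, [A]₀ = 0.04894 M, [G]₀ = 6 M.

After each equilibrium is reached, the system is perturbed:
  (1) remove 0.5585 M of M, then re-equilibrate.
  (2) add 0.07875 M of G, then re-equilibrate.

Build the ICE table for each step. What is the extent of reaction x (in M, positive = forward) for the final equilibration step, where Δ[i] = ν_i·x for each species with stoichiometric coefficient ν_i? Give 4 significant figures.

Q₀ = 5552 vs Keq = 0.008649 ⇒ Q>K, reverse
Step 1:
                   M          A          G
  I           0.1325    0.04894          6
  C            2.863      2.863     -5.725
  E            2.995      2.912     0.2746
  solve Keq expr → x = -2.863; check Q = 0.008649
Then remove 0.5585 M of M.
Step 2:
                   M          A          G
  I            2.437      2.912     0.2746
  C          0.01286    0.01286   -0.02572
  E             2.45      2.924     0.2489
  solve Keq expr → x = -0.01286; check Q = 0.008649
Then add 0.07875 M of G.
Step 3:
                   M          A          G
  I             2.45      2.924     0.3277
  C          0.03762    0.03762   -0.07524
  E            2.487      2.962     0.2524
  solve Keq expr → x = -0.03762; check Q = 0.008649

x = -0.03762 M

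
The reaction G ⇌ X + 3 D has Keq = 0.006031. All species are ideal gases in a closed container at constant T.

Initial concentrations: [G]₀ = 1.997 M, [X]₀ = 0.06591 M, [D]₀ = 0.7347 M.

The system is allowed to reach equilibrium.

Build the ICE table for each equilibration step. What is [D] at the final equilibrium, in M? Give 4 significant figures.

[D]_eq = 0.6626 M

Q₀ = 0.01309 vs Keq = 0.006031 ⇒ Q>K, reverse
Step 1:
                    G           X           D
  init          1.997     0.06591      0.7347
  Δ           0.02402    -0.02402    -0.07206
  eq            2.021     0.04189      0.6626
  solve Keq expr → x = -0.02402; check Q = 0.006031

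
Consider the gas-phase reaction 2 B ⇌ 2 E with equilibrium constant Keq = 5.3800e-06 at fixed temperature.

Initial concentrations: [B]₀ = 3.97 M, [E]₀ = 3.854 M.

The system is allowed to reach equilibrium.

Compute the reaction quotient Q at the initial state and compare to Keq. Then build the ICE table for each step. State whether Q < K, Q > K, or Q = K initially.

Q₀ = 0.9424 vs Keq = 5.3800e-06 ⇒ Q>K, reverse
Step 1:
                   B          E
  Initial       3.97      3.854
  Change       3.836     -3.836
  Equil        7.806    0.01811
  solve Keq expr → x = -1.918; check Q = 5.3800e-06

Q₀ = 0.9424; Q > K (proceeds reverse)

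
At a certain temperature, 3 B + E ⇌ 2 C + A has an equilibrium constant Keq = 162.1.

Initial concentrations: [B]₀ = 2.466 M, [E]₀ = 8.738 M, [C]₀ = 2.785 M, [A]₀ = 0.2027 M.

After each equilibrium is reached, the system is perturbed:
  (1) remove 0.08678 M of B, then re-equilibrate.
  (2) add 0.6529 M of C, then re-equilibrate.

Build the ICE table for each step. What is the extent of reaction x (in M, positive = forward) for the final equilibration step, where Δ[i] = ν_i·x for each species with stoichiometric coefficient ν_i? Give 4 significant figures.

x = -0.007377 M

Q₀ = 0.012 vs Keq = 162.1 ⇒ Q<K, forward
Step 1:
                  B         E         C         A
  Initial     2.466     8.738     2.785    0.2027
  Change     -2.229    -0.743     1.486     0.743
  Equil       0.237     7.995     4.271    0.9457
  solve Keq expr → x = 0.743; check Q = 162.1
Then remove 0.08678 M of B.
Step 2:
                  B         E         C         A
  Initial    0.1502     7.995     4.271    0.9457
  Change    0.08219    0.0274  -0.05479   -0.0274
  Equil      0.2324     8.022     4.216    0.9183
  solve Keq expr → x = -0.0274; check Q = 162.1
Then add 0.6529 M of C.
Step 3:
                  B         E         C         A
  Initial    0.2324     8.022     4.869    0.9183
  Change    0.02213  0.007377  -0.01475 -0.007377
  Equil      0.2545      8.03     4.854    0.9109
  solve Keq expr → x = -0.007377; check Q = 162.1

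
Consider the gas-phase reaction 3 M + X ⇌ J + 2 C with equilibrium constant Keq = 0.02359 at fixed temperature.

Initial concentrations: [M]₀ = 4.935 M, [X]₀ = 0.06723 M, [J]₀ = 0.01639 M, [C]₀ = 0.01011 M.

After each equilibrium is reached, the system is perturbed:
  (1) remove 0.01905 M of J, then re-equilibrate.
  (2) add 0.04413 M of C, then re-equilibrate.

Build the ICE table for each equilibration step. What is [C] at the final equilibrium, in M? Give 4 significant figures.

Q₀ = 2.0733e-07 vs Keq = 0.02359 ⇒ Q<K, forward
Step 1:
                   M          X          J          C
  I            4.935    0.06723    0.01639    0.01011
  C          -0.1997   -0.06655    0.06655     0.1331
  E            4.735 6.7911e-04    0.08294     0.1432
  solve Keq expr → x = 0.06655; check Q = 0.02359
Then remove 0.01905 M of J.
Step 2:
                   M          X          J          C
  I            4.735 6.7911e-04    0.06389     0.1432
  C       -4.5704e-04 -1.5235e-04 1.5235e-04 3.0469e-04
  E            4.735 5.2677e-04    0.06404     0.1435
  solve Keq expr → x = 1.5235e-04; check Q = 0.02359
Then add 0.04413 M of C.
Step 3:
                   M          X          J          C
  I            4.735 5.2677e-04    0.06404     0.1876
  C         0.001084 3.6119e-04 -3.6119e-04 -7.2238e-04
  E            4.736 8.8796e-04    0.06368     0.1869
  solve Keq expr → x = -3.6119e-04; check Q = 0.02359

[C]_eq = 0.1869 M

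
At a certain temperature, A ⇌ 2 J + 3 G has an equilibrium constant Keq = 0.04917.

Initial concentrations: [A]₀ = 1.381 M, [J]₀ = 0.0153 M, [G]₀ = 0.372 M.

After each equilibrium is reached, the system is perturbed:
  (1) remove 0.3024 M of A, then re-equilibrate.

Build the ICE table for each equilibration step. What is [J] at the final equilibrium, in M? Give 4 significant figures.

[J]_eq = 0.3002 M

Q₀ = 8.7261e-06 vs Keq = 0.04917 ⇒ Q<K, forward
Step 1:
                   A          J          G
  init         1.381     0.0153      0.372
  Δ          -0.1538     0.3076     0.4614
  eq           1.227     0.3229     0.8334
  solve Keq expr → x = 0.1538; check Q = 0.04917
Then remove 0.3024 M of A.
Step 2:
                   A          J          G
  init        0.9248     0.3229     0.8334
  Δ          0.01134   -0.02268   -0.03402
  eq          0.9361     0.3002     0.7994
  solve Keq expr → x = -0.01134; check Q = 0.04917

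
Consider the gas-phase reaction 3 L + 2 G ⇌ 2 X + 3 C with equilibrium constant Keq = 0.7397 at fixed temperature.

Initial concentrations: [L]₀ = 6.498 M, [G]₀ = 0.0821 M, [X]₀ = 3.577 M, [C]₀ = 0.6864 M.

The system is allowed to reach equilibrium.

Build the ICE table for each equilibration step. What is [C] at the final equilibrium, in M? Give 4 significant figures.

[C]_eq = 0.6271 M

Q₀ = 2.237 vs Keq = 0.7397 ⇒ Q>K, reverse
Step 1:
                   L          G          X          C
  Initial      6.498     0.0821      3.577     0.6864
  Change     0.05931    0.03954   -0.03954   -0.05931
  Equil        6.557     0.1216      3.537     0.6271
  solve Keq expr → x = -0.01977; check Q = 0.7397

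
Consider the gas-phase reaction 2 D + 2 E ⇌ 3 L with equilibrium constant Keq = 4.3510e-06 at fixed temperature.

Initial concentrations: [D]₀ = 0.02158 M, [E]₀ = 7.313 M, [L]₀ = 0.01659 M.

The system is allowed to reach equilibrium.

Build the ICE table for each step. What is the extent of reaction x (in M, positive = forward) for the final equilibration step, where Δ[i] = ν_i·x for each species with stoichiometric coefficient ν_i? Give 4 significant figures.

Q₀ = 1.8333e-04 vs Keq = 4.3510e-06 ⇒ Q>K, reverse
Step 1:
                    D           E           L
  init        0.02158       7.313     0.01659
  Δ          0.007206    0.007206    -0.01081
  eq          0.02879        7.32    0.005781
  solve Keq expr → x = -0.003603; check Q = 4.3510e-06

x = -0.003603 M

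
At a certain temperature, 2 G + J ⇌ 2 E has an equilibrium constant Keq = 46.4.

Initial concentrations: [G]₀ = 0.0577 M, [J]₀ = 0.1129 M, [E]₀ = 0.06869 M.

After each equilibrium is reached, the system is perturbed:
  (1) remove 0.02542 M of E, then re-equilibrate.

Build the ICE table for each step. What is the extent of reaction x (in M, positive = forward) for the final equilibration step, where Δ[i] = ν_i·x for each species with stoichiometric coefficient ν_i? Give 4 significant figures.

Q₀ = 12.55 vs Keq = 46.4 ⇒ Q<K, forward
Step 1:
                   G          J          E
  Initial     0.0577     0.1129    0.06869
  Change    -0.01814   -0.00907    0.01814
  Equil      0.03956     0.1038    0.08683
  solve Keq expr → x = 0.00907; check Q = 46.4
Then remove 0.02542 M of E.
Step 2:
                   G          J          E
  Initial    0.03956     0.1038    0.06141
  Change   -0.007553  -0.003776   0.007553
  Equil      0.03201     0.1001    0.06896
  solve Keq expr → x = 0.003776; check Q = 46.4

x = 0.003776 M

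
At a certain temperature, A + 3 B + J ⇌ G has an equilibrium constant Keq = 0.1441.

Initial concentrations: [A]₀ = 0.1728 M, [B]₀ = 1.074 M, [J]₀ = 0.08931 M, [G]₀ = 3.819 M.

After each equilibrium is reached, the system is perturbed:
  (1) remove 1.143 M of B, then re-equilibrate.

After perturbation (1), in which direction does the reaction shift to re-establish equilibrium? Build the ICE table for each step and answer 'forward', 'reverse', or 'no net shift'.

Direction: reverse

Q₀ = 199.8 vs Keq = 0.1441 ⇒ Q>K, reverse
Step 1:
                    A           B           J           G
  I            0.1728       1.074     0.08931       3.819
  C            0.6968       2.091      0.6968     -0.6968
  E            0.8696       3.165      0.7862       3.122
  solve Keq expr → x = -0.6968; check Q = 0.1441
Then remove 1.143 M of B.
Step 2:
                    A           B           J           G
  I            0.8696       2.022      0.7862       3.122
  C            0.2114      0.6342      0.2114     -0.2114
  E             1.081       2.656      0.9976       2.911
  solve Keq expr → x = -0.2114; check Q = 0.1441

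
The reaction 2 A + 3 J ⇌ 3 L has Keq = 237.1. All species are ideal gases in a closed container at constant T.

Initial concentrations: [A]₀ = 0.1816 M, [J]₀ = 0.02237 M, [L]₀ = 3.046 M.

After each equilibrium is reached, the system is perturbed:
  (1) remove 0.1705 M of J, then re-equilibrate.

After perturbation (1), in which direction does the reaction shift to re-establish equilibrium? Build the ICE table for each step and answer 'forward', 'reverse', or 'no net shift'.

Q₀ = 7.6553e+07 vs Keq = 237.1 ⇒ Q>K, reverse
Step 1:
                   A          J          L
  init        0.1816    0.02237      3.046
  Δ           0.3782     0.5673    -0.5673
  eq          0.5598     0.5896      2.479
  solve Keq expr → x = -0.1891; check Q = 237.1
Then remove 0.1705 M of J.
Step 2:
                   A          J          L
  init        0.5598     0.4191      2.479
  Δ           0.0691     0.1037    -0.1037
  eq          0.6289     0.5228      2.375
  solve Keq expr → x = -0.03455; check Q = 237.1

Direction: reverse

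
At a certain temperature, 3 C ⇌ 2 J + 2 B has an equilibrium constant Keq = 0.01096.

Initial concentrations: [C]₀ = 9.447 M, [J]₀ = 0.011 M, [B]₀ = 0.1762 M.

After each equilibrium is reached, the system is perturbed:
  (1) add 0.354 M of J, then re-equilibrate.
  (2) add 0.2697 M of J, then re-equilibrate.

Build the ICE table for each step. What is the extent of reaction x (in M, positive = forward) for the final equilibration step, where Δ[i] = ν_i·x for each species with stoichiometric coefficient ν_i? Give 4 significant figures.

x = -0.04944 M

Q₀ = 4.4557e-09 vs Keq = 0.01096 ⇒ Q<K, forward
Step 1:
                    C           J           B
  init          9.447       0.011      0.1762
  Δ            -2.042       1.361       1.361
  eq            7.405       1.372       1.537
  solve Keq expr → x = 0.6806; check Q = 0.01096
Then add 0.354 M of J.
Step 2:
                    C           J           B
  init          7.405       1.726       1.537
  Δ            0.2168     -0.1446     -0.1446
  eq            7.622       1.582       1.393
  solve Keq expr → x = -0.07228; check Q = 0.01096
Then add 0.2697 M of J.
Step 3:
                    C           J           B
  init          7.622       1.851       1.393
  Δ            0.1483    -0.09889    -0.09889
  eq             7.77       1.752       1.294
  solve Keq expr → x = -0.04944; check Q = 0.01096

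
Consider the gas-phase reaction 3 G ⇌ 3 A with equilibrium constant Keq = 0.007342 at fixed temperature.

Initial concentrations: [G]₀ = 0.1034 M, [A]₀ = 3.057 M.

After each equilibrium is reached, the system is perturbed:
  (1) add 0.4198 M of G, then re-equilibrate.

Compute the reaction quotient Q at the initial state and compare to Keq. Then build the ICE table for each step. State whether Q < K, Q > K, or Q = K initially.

Q₀ = 2.5842e+04; Q > K (proceeds reverse)

Q₀ = 2.5842e+04 vs Keq = 0.007342 ⇒ Q>K, reverse
Step 1:
                   G          A
  init        0.1034      3.057
  Δ            2.543     -2.543
  eq           2.646     0.5143
  solve Keq expr → x = -0.8476; check Q = 0.007342
Then add 0.4198 M of G.
Step 2:
                   G          A
  init         3.066     0.5143
  Δ         -0.06831    0.06831
  eq           2.998     0.5826
  solve Keq expr → x = 0.02277; check Q = 0.007342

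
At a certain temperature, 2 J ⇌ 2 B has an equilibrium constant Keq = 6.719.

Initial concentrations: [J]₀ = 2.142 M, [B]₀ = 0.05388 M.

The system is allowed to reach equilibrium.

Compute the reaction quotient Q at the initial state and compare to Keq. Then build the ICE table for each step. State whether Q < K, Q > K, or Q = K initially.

Q₀ = 6.3273e-04; Q < K (proceeds forward)

Q₀ = 6.3273e-04 vs Keq = 6.719 ⇒ Q<K, forward
Step 1:
                    J           B
  I             2.142     0.05388
  C            -1.531       1.531
  E            0.6113       1.585
  solve Keq expr → x = 0.7653; check Q = 6.719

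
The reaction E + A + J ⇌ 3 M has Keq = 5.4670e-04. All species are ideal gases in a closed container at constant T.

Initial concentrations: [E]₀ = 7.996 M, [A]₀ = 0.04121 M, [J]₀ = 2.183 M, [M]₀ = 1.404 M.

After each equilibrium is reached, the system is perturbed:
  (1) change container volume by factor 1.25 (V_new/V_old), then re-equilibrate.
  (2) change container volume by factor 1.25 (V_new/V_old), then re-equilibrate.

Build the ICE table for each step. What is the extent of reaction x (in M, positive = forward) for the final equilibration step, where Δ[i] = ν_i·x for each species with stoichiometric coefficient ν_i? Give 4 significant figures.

x = 0 M

Q₀ = 3.847 vs Keq = 5.4670e-04 ⇒ Q>K, reverse
Step 1:
                    E           A           J           M
  I             7.996     0.04121       2.183       1.404
  C            0.4096      0.4096      0.4096      -1.229
  E             8.406      0.4508       2.593      0.1751
  solve Keq expr → x = -0.4096; check Q = 5.4670e-04
Then change container volume by factor 1.25 (V_new/V_old).
Step 2:
                    E           A           J           M
  I             6.724      0.3607       2.074      0.1401
  C                 0           0           0           0
  E             6.724      0.3607       2.074      0.1401
  solve Keq expr → x = 0; check Q = 5.4670e-04
Then change container volume by factor 1.25 (V_new/V_old).
Step 3:
                    E           A           J           M
  I              5.38      0.2885       1.659      0.1121
  C                 0           0           0           0
  E              5.38      0.2885       1.659      0.1121
  solve Keq expr → x = 0; check Q = 5.4670e-04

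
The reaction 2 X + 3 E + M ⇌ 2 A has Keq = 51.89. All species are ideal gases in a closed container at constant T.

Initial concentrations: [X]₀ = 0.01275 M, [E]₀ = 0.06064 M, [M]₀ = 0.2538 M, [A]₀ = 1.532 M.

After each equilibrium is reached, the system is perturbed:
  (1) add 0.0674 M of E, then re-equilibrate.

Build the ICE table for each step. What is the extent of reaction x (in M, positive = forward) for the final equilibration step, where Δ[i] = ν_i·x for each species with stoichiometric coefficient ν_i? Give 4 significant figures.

Q₀ = 2.5511e+08 vs Keq = 51.89 ⇒ Q>K, reverse
Step 1:
                   X          E          M          A
  I          0.01275    0.06064     0.2538      1.532
  C           0.4071     0.6106     0.2035    -0.4071
  E           0.4198     0.6713     0.4573      1.125
  solve Keq expr → x = -0.2035; check Q = 51.89
Then add 0.0674 M of E.
Step 2:
                   X          E          M          A
  I           0.4198     0.7387     0.4573      1.125
  C         -0.02054   -0.03081   -0.01027    0.02054
  E           0.3993     0.7079     0.4471      1.145
  solve Keq expr → x = 0.01027; check Q = 51.89

x = 0.01027 M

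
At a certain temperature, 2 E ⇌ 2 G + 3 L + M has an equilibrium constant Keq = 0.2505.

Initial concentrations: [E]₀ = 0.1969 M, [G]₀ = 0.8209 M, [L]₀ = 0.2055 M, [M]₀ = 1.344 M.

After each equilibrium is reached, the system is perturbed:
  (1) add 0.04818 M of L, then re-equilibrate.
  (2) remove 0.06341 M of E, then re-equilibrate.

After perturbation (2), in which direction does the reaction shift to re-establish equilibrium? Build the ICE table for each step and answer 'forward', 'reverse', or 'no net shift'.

Q₀ = 0.2027 vs Keq = 0.2505 ⇒ Q<K, forward
Step 1:
                    E           G           L           M
  I            0.1969      0.8209      0.2055       1.344
  C         -0.006125    0.006125    0.009188    0.003063
  E            0.1908       0.827      0.2147       1.347
  solve Keq expr → x = 0.003063; check Q = 0.2505
Then add 0.04818 M of L.
Step 2:
                    E           G           L           M
  I            0.1908       0.827      0.2629       1.347
  C           0.01962    -0.01962    -0.02943   -0.009811
  E            0.2104      0.8074      0.2334       1.337
  solve Keq expr → x = -0.009811; check Q = 0.2505
Then remove 0.06341 M of E.
Step 3:
                    E           G           L           M
  I             0.147      0.8074      0.2334       1.337
  C           0.01978    -0.01978    -0.02967   -0.009889
  E            0.1668      0.7876      0.2038       1.327
  solve Keq expr → x = -0.009889; check Q = 0.2505

Direction: reverse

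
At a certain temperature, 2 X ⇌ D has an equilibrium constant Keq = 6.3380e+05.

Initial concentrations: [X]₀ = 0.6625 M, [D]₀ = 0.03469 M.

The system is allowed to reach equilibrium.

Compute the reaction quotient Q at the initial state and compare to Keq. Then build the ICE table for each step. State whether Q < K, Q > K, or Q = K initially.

Q₀ = 0.07904; Q < K (proceeds forward)

Q₀ = 0.07904 vs Keq = 6.3380e+05 ⇒ Q<K, forward
Step 1:
                   X          D
  I           0.6625    0.03469
  C          -0.6617     0.3309
  E       7.5946e-04     0.3656
  solve Keq expr → x = 0.3309; check Q = 6.3380e+05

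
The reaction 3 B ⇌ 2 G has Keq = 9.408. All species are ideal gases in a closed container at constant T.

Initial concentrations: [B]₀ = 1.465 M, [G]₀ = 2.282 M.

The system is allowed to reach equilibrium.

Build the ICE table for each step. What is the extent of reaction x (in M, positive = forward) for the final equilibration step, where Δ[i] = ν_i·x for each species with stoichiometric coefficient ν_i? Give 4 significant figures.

x = 0.1857 M

Q₀ = 1.656 vs Keq = 9.408 ⇒ Q<K, forward
Step 1:
                  B         G
  I           1.465     2.282
  C         -0.5571    0.3714
  E          0.9079     2.653
  solve Keq expr → x = 0.1857; check Q = 9.408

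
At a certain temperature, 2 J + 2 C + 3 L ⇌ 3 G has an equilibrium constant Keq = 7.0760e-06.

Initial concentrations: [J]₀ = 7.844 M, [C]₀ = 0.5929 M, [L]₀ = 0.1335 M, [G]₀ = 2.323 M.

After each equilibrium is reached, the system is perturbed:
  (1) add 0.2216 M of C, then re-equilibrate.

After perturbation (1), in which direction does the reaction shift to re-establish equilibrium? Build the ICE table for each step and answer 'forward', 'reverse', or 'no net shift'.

Direction: forward

Q₀ = 243.6 vs Keq = 7.0760e-06 ⇒ Q>K, reverse
Step 1:
                  J         C         L         G
  Initial     7.844    0.5929    0.1335     2.323
  Change      1.358     1.358     2.037    -2.037
  Equil       9.202     1.951     2.171    0.2857
  solve Keq expr → x = -0.6791; check Q = 7.0760e-06
Then add 0.2216 M of C.
Step 2:
                  J         C         L         G
  Initial     9.202     2.173     2.171    0.2857
  Change   -0.01162  -0.01162  -0.01744   0.01744
  Equil       9.191     2.161     2.153    0.3032
  solve Keq expr → x = 0.005812; check Q = 7.0760e-06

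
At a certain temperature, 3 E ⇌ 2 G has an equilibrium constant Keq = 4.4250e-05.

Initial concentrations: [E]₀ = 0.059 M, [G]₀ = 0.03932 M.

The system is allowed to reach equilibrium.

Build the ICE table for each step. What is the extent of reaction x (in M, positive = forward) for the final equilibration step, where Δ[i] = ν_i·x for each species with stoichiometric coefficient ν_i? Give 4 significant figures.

Q₀ = 7.528 vs Keq = 4.4250e-05 ⇒ Q>K, reverse
Step 1:
                  E         G
  I           0.059   0.03932
  C         0.05858  -0.03905
  E          0.1176 2.6819e-04
  solve Keq expr → x = -0.01953; check Q = 4.4250e-05

x = -0.01953 M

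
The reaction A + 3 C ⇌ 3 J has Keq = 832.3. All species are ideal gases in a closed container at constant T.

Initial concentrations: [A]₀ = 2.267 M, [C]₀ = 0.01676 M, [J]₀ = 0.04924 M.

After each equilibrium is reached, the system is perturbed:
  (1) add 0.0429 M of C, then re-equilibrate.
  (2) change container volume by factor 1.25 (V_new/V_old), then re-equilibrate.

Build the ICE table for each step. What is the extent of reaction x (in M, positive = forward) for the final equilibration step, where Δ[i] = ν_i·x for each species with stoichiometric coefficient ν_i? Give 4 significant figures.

Q₀ = 11.19 vs Keq = 832.3 ⇒ Q<K, forward
Step 1:
                  A         C         J
  Initial     2.267   0.01676   0.04924
  Change  -0.003939  -0.01182   0.01182
  Equil       2.263  0.004944   0.06106
  solve Keq expr → x = 0.003939; check Q = 832.3
Then add 0.0429 M of C.
Step 2:
                  A         C         J
  Initial     2.263   0.04784   0.06106
  Change   -0.01322  -0.03967   0.03967
  Equil        2.25  0.008172    0.1007
  solve Keq expr → x = 0.01322; check Q = 832.3
Then change container volume by factor 1.25 (V_new/V_old).
Step 3:
                  A         C         J
  Initial       1.8  0.006538   0.08058
  Change  1.5469e-04 4.6407e-04 -4.6407e-04
  Equil         1.8  0.007002   0.08012
  solve Keq expr → x = -1.5469e-04; check Q = 832.3

x = -1.5469e-04 M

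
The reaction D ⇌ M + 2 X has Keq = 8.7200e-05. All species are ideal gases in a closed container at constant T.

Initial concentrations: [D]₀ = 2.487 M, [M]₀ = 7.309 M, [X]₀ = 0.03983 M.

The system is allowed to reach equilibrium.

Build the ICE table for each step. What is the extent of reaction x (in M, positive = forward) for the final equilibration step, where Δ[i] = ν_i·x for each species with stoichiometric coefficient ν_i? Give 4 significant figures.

x = -0.01718 M

Q₀ = 0.004662 vs Keq = 8.7200e-05 ⇒ Q>K, reverse
Step 1:
                  D         M         X
  Initial     2.487     7.309   0.03983
  Change    0.01718  -0.01718  -0.03436
  Equil       2.504     7.292  0.005472
  solve Keq expr → x = -0.01718; check Q = 8.7200e-05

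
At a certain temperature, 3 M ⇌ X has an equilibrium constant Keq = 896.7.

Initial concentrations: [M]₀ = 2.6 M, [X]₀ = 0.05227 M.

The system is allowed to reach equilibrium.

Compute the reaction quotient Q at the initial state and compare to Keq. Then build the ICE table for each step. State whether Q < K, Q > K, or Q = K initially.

Q₀ = 0.002974 vs Keq = 896.7 ⇒ Q<K, forward
Step 1:
                    M           X
  I               2.6     0.05227
  C              -2.5      0.8335
  E           0.09959      0.8857
  solve Keq expr → x = 0.8335; check Q = 896.7

Q₀ = 0.002974; Q < K (proceeds forward)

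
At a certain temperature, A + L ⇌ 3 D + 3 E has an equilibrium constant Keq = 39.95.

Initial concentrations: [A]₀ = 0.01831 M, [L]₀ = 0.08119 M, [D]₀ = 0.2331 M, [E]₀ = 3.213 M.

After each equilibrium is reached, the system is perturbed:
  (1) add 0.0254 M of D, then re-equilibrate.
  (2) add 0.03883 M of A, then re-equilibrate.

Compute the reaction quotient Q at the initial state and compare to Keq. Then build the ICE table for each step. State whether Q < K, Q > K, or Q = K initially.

Q₀ = 282.6 vs Keq = 39.95 ⇒ Q>K, reverse
Step 1:
                   A          L          D          E
  init       0.01831    0.08119     0.2331      3.213
  Δ          0.02053    0.02053    -0.0616    -0.0616
  eq         0.03884     0.1017     0.1715      3.151
  solve Keq expr → x = -0.02053; check Q = 39.95
Then add 0.0254 M of D.
Step 2:
                   A          L          D          E
  init       0.03884     0.1017     0.1969      3.151
  Δ          0.00492    0.00492   -0.01476   -0.01476
  eq         0.04376     0.1066     0.1821      3.137
  solve Keq expr → x = -0.00492; check Q = 39.95
Then add 0.03883 M of A.
Step 3:
                   A          L          D          E
  init       0.08259     0.1066     0.1821      3.137
  Δ        -0.008873  -0.008873    0.02662    0.02662
  eq         0.07372    0.09777     0.2088      3.163
  solve Keq expr → x = 0.008873; check Q = 39.95

Q₀ = 282.6; Q > K (proceeds reverse)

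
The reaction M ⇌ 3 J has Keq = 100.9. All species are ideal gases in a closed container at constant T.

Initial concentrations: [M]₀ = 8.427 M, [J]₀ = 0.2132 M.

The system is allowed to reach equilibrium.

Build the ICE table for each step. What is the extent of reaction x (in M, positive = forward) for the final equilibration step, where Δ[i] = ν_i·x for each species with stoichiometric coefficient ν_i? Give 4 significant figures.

x = 2.705 M

Q₀ = 0.00115 vs Keq = 100.9 ⇒ Q<K, forward
Step 1:
                  M         J
  Initial     8.427    0.2132
  Change     -2.705     8.114
  Equil       5.722     8.327
  solve Keq expr → x = 2.705; check Q = 100.9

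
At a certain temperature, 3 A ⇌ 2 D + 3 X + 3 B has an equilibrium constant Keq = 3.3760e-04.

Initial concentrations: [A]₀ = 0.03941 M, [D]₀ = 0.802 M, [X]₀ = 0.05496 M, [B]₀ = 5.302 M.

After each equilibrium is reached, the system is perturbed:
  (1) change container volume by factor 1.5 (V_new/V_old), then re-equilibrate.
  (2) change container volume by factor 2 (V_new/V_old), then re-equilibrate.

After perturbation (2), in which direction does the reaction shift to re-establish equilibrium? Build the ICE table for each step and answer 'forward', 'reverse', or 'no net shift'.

Q₀ = 260 vs Keq = 3.3760e-04 ⇒ Q>K, reverse
Step 1:
                  A         D         X         B
  init      0.03941     0.802   0.05496     5.302
  Δ         0.05349  -0.03566  -0.05349  -0.05349
  eq         0.0929    0.7663  0.001472     5.249
  solve Keq expr → x = -0.01783; check Q = 3.3760e-04
Then change container volume by factor 1.5 (V_new/V_old).
Step 2:
                  A         D         X         B
  init      0.06193    0.5109 9.8114e-04     3.499
  Δ       -9.1679e-04 6.1119e-04 9.1679e-04 9.1679e-04
  eq        0.06102    0.5115  0.001898       3.5
  solve Keq expr → x = 3.0560e-04; check Q = 3.3760e-04
Then change container volume by factor 2 (V_new/V_old).
Step 3:
                  A         D         X         B
  init      0.03051    0.2558 9.4897e-04      1.75
  Δ       -0.001867  0.001245  0.001867  0.001867
  eq        0.02864     0.257  0.002816     1.752
  solve Keq expr → x = 6.2242e-04; check Q = 3.3760e-04

Direction: forward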